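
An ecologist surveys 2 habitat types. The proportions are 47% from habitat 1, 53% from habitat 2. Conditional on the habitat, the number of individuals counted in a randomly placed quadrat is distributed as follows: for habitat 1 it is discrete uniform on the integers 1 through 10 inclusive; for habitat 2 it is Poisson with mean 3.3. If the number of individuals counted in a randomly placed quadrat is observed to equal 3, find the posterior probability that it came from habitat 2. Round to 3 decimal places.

Likelihoods P(X=3 | ·): 1: 0.1; 2: 0.220912.
Posterior ∝ prior × likelihood. Numerator for 2: 0.53·0.220912 = 0.117083.
Normalizing constant: 0.47·0.1 + 0.53·0.220912 = 0.164083.
P(2 | observation) = 0.117083 / 0.164083 = 0.71356.

0.714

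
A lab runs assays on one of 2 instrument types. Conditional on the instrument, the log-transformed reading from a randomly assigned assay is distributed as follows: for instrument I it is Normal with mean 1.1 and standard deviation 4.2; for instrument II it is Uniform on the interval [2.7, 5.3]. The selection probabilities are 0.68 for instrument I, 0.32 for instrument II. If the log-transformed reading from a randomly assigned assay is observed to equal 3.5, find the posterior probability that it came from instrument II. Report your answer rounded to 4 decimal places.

0.6917

Likelihoods f(3.5 | ·): I: 0.0806781; II: 0.384615.
Posterior ∝ prior × likelihood. Numerator for II: 0.32·0.384615 = 0.123077.
Normalizing constant: 0.68·0.0806781 + 0.32·0.384615 = 0.177938.
P(II | observation) = 0.123077 / 0.177938 = 0.691684.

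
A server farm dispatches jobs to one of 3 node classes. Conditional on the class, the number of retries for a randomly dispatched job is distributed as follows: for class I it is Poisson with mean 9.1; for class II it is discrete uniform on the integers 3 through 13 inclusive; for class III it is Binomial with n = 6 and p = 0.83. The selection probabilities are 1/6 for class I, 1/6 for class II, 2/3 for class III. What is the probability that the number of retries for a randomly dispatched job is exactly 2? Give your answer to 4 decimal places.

0.0065

Conditional on each class, P(X = 2): I: 0.00462352; II: 0; III: 0.00863064.
By total probability, P(X = 2) = 0.166667·0.00462352 + 0.166667·0 + 0.666667·0.00863064 = 0.00652435.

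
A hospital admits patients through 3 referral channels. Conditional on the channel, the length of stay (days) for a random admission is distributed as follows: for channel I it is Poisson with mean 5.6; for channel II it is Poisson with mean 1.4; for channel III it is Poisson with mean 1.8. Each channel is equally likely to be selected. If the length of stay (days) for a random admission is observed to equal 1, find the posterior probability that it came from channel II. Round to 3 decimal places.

0.520

Likelihoods P(X=1 | ·): I: 0.020708; II: 0.345236; III: 0.297538.
Posterior ∝ prior × likelihood. Numerator for II: 0.333333·0.345236 = 0.115079.
Normalizing constant: 0.333333·0.020708 + 0.333333·0.345236 + 0.333333·0.297538 = 0.221161.
P(II | observation) = 0.115079 / 0.221161 = 0.520339.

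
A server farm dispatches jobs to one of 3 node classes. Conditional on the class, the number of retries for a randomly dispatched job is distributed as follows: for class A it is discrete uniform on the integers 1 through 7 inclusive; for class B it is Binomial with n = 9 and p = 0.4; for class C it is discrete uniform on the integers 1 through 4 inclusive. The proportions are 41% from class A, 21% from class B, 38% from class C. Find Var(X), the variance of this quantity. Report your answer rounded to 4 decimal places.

Per component, A: μ=4, E[X²]=20; B: μ=3.6, E[X²]=15.12; C: μ=2.5, E[X²]=7.5.
E[X] = 0.41·4 + 0.21·3.6 + 0.38·2.5 = 3.346.
E[X²] = 0.41·20 + 0.21·15.12 + 0.38·7.5 = 14.2252.
Var(X) = E[X²] − (E[X])² = 14.2252 − 11.1957 = 3.02948.

3.0295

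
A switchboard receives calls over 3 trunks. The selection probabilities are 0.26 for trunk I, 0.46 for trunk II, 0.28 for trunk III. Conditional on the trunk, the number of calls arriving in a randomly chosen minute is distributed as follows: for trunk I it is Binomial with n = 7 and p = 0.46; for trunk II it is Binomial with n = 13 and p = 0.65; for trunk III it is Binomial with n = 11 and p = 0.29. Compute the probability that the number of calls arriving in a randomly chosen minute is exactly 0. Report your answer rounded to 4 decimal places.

Conditional on each trunk, P(X = 0): I: 0.0133893; II: 1.18273e-06; III: 0.0231122.
By total probability, P(X = 0) = 0.26·0.0133893 + 0.46·1.18273e-06 + 0.28·0.0231122 = 0.00995317.

0.0100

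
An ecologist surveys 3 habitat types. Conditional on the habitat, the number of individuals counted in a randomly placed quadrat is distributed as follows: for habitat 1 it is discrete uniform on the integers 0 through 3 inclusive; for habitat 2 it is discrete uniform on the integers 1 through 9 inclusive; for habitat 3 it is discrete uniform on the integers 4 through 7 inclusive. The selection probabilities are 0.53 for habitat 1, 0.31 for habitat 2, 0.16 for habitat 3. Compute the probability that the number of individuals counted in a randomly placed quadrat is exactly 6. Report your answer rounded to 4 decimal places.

Conditional on each habitat, P(X = 6): 1: 0; 2: 0.111111; 3: 0.25.
By total probability, P(X = 6) = 0.53·0 + 0.31·0.111111 + 0.16·0.25 = 0.0744444.

0.0744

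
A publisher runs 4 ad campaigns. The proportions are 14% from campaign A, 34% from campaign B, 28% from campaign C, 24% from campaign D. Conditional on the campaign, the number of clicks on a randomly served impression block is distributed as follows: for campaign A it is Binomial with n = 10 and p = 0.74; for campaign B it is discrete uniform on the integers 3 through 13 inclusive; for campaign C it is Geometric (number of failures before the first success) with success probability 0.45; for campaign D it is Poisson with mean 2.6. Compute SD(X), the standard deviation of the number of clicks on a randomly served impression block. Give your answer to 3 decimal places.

Per component, A: μ=7.4, E[X²]=56.684; B: μ=8, E[X²]=74; C: μ=1.22222, E[X²]=4.20988; D: μ=2.6, E[X²]=9.36.
E[X] = 0.14·7.4 + 0.34·8 + 0.28·1.22222 + 0.24·2.6 = 4.72222.
E[X²] = 0.14·56.684 + 0.34·74 + 0.28·4.20988 + 0.24·9.36 = 36.5209.
Var(X) = E[X²] − (E[X])² = 36.5209 − 22.2994 = 14.2215.
SD(X) = √14.2215 = 3.77115.

3.771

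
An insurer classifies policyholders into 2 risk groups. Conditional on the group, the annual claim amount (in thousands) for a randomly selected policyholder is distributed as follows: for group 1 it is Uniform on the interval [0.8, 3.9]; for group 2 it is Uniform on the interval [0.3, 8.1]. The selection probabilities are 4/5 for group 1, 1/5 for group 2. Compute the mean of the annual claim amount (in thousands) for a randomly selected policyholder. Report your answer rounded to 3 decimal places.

Component means — 1: 2.35; 2: 4.2.
E[X] = 0.8·2.35 + 0.2·4.2 = 2.72.

2.720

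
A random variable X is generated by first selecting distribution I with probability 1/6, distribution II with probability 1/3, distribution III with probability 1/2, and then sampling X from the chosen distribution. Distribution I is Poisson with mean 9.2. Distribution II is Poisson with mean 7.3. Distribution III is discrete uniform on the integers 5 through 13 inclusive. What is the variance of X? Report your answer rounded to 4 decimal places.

7.9856

Per component, I: μ=9.2, E[X²]=93.84; II: μ=7.3, E[X²]=60.59; III: μ=9, E[X²]=87.6667.
E[X] = 0.166667·9.2 + 0.333333·7.3 + 0.5·9 = 8.46667.
E[X²] = 0.166667·93.84 + 0.333333·60.59 + 0.5·87.6667 = 79.67.
Var(X) = E[X²] − (E[X])² = 79.67 − 71.6844 = 7.98556.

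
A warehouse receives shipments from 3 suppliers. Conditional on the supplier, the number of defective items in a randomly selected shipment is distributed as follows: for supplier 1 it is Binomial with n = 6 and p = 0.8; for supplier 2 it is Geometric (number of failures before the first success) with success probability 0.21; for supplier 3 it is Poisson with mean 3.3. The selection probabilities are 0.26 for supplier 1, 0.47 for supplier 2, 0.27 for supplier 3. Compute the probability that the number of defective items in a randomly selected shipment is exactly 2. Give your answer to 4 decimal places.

0.1198

Conditional on each supplier, P(X = 2): 1: 0.01536; 2: 0.131061; 3: 0.200829.
By total probability, P(X = 2) = 0.26·0.01536 + 0.47·0.131061 + 0.27·0.200829 = 0.119816.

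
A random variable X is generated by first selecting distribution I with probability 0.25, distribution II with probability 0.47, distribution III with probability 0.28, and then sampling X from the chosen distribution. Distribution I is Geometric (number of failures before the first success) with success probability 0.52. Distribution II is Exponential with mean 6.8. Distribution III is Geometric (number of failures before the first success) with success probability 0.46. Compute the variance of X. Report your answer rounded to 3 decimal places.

Per component, I: μ=0.923077, E[X²]=2.62722; II: μ=6.8, E[X²]=92.48; III: μ=1.17391, E[X²]=3.93006.
E[X] = 0.25·0.923077 + 0.47·6.8 + 0.28·1.17391 = 3.75546.
E[X²] = 0.25·2.62722 + 0.47·92.48 + 0.28·3.93006 = 45.2228.
Var(X) = E[X²] − (E[X])² = 45.2228 − 14.1035 = 31.1193.

31.119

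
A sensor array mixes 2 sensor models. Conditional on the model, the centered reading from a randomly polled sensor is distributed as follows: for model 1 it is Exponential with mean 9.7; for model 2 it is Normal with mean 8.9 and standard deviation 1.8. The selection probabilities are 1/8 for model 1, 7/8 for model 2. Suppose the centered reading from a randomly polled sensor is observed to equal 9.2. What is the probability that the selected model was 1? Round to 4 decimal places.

Likelihoods f(9.2 | ·): 1: 0.0399319; 2: 0.218578.
Posterior ∝ prior × likelihood. Numerator for 1: 0.125·0.0399319 = 0.00499149.
Normalizing constant: 0.125·0.0399319 + 0.875·0.218578 = 0.196247.
P(1 | observation) = 0.00499149 / 0.196247 = 0.0254347.

0.0254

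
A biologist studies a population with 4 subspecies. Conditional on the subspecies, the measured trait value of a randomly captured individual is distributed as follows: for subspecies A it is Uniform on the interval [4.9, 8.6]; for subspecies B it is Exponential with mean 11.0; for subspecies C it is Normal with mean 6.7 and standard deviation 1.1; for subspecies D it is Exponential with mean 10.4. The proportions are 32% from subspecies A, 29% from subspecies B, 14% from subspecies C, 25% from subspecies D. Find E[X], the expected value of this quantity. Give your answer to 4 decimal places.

8.8880

Component means — A: 6.75; B: 11; C: 6.7; D: 10.4.
E[X] = 0.32·6.75 + 0.29·11 + 0.14·6.7 + 0.25·10.4 = 8.888.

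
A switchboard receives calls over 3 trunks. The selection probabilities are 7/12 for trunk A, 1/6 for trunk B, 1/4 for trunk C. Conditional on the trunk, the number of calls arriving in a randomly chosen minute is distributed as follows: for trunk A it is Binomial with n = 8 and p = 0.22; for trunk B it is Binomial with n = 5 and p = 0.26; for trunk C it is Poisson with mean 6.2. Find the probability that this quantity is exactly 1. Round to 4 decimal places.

0.2485

Conditional on each trunk, P(X = 1): A: 0.309154; B: 0.389825; C: 0.0125825.
By total probability, P(X = 1) = 0.583333·0.309154 + 0.166667·0.389825 + 0.25·0.0125825 = 0.248456.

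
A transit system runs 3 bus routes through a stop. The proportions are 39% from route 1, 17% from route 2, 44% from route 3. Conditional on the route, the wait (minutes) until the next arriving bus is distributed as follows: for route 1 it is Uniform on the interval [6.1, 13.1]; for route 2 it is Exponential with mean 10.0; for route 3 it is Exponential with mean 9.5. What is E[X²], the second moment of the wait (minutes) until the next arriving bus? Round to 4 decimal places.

For each component E[X²] = Var + (mean)², giving 1: 96.2433; 2: 200; 3: 180.5.
Overall E[X²] = 0.39·96.2433 + 0.17·200 + 0.44·180.5 = 150.955.

150.9549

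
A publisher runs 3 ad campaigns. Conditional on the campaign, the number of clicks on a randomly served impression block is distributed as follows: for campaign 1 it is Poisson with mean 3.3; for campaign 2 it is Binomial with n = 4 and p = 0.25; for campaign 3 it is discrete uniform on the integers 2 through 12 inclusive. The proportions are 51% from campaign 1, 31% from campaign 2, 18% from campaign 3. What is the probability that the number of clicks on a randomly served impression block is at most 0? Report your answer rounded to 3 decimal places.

Conditional on each campaign, P(X ≤ 0): 1: 0.0368832; 2: 0.316406; 3: 0.
By total probability, P(X ≤ 0) = 0.51·0.0368832 + 0.31·0.316406 + 0.18·0 = 0.116896.

0.117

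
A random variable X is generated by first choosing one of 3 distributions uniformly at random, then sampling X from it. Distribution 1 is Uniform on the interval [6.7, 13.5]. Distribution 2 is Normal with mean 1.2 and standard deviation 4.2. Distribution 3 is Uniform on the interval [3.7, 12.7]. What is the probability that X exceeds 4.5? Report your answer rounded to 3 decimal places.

Conditional on each component, P(X > 4.5): 1: 1; 2: 0.216017; 3: 0.911111.
By total probability, P(X > 4.5) = 0.333333·1 + 0.333333·0.216017 + 0.333333·0.911111 = 0.709043.

0.709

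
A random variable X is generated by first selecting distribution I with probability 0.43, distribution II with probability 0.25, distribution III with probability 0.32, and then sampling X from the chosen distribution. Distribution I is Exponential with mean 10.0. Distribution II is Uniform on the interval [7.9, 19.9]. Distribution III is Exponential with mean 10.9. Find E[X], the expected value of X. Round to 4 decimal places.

Component means — I: 10; II: 13.9; III: 10.9.
E[X] = 0.43·10 + 0.25·13.9 + 0.32·10.9 = 11.263.

11.2630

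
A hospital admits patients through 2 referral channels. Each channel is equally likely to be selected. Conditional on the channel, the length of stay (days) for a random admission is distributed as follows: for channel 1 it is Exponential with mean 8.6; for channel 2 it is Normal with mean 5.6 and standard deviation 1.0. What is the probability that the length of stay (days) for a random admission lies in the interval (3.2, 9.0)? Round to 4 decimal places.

0.6648

Conditional on each channel, P(3.2 < X < 9.0): 1: 0.33813; 2: 0.991466.
By total probability, P(3.2 < X < 9.0) = 0.5·0.33813 + 0.5·0.991466 = 0.664798.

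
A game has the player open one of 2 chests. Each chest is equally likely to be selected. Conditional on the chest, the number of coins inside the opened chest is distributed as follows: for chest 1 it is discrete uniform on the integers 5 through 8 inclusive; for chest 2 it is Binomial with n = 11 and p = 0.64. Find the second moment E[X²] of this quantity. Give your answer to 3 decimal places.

47.798

For each component E[X²] = Var + (mean)², giving 1: 43.5; 2: 52.096.
Overall E[X²] = 0.5·43.5 + 0.5·52.096 = 47.798.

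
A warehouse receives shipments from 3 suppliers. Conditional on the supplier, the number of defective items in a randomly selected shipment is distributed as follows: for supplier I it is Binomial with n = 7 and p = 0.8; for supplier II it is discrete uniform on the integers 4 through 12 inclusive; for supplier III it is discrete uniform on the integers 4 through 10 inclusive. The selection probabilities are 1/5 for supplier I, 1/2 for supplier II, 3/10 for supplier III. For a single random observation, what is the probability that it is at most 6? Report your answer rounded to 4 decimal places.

Conditional on each supplier, P(X ≤ 6): I: 0.790285; II: 0.333333; III: 0.428571.
By total probability, P(X ≤ 6) = 0.2·0.790285 + 0.5·0.333333 + 0.3·0.428571 = 0.453295.

0.4533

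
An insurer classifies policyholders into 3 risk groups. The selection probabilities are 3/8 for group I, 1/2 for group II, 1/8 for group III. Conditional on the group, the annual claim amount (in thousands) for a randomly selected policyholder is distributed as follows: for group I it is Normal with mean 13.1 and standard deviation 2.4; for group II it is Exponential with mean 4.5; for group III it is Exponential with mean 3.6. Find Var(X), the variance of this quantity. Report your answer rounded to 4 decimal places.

32.0536

Per component, I: μ=13.1, E[X²]=177.37; II: μ=4.5, E[X²]=40.5; III: μ=3.6, E[X²]=25.92.
E[X] = 0.375·13.1 + 0.5·4.5 + 0.125·3.6 = 7.6125.
E[X²] = 0.375·177.37 + 0.5·40.5 + 0.125·25.92 = 90.0037.
Var(X) = E[X²] − (E[X])² = 90.0037 − 57.9502 = 32.0536.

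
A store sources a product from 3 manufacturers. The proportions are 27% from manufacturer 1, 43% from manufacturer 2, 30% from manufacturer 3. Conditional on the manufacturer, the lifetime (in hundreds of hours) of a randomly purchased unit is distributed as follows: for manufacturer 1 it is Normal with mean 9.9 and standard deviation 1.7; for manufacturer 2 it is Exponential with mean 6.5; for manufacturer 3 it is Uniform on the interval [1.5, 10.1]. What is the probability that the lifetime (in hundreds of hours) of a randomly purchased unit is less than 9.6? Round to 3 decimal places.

0.730

Conditional on each manufacturer, P(X < 9.6): 1: 0.429962; 2: 0.771661; 3: 0.94186.
By total probability, P(X < 9.6) = 0.27·0.429962 + 0.43·0.771661 + 0.3·0.94186 = 0.730462.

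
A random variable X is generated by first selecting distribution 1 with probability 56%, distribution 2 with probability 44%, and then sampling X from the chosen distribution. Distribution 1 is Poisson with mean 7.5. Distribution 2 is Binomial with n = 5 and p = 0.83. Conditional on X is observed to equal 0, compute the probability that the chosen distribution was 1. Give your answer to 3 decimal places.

0.832

Likelihoods P(X=0 | ·): 1: 0.000553084; 2: 0.000141986.
Posterior ∝ prior × likelihood. Numerator for 1: 0.56·0.000553084 = 0.000309727.
Normalizing constant: 0.56·0.000553084 + 0.44·0.000141986 = 0.000372201.
P(1 | observation) = 0.000309727 / 0.000372201 = 0.832151.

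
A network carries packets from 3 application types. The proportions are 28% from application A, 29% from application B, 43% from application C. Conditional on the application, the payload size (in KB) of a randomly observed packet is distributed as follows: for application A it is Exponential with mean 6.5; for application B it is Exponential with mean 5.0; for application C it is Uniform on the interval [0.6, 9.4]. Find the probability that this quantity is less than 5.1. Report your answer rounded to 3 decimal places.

0.558

Conditional on each application, P(X < 5.1): A: 0.543705; B: 0.639405; C: 0.511364.
By total probability, P(X < 5.1) = 0.28·0.543705 + 0.29·0.639405 + 0.43·0.511364 = 0.557551.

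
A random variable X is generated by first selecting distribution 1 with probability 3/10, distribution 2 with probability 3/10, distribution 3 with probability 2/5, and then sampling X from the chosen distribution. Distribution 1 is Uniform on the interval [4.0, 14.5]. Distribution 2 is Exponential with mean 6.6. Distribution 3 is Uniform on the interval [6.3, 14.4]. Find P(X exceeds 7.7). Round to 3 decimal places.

0.619

Conditional on each component, P(X > 7.7): 1: 0.647619; 2: 0.311403; 3: 0.82716.
By total probability, P(X > 7.7) = 0.3·0.647619 + 0.3·0.311403 + 0.4·0.82716 = 0.618571.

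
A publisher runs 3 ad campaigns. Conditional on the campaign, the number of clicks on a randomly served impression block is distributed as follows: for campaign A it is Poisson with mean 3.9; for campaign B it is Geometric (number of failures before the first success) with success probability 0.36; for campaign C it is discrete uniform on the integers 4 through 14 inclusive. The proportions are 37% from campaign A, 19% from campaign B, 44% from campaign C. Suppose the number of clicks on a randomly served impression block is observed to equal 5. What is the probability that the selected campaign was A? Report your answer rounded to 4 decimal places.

0.5433

Likelihoods P(X=5 | ·): A: 0.152193; B: 0.0386547; C: 0.0909091.
Posterior ∝ prior × likelihood. Numerator for A: 0.37·0.152193 = 0.0563112.
Normalizing constant: 0.37·0.152193 + 0.19·0.0386547 + 0.44·0.0909091 = 0.103656.
P(A | observation) = 0.0563112 / 0.103656 = 0.543253.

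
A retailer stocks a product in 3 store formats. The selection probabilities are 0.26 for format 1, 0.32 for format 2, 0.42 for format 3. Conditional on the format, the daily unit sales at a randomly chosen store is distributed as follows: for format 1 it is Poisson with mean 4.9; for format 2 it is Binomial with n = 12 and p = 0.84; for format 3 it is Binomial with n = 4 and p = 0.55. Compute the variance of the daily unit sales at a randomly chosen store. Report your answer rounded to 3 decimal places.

Per component, 1: μ=4.9, E[X²]=28.91; 2: μ=10.08, E[X²]=103.219; 3: μ=2.2, E[X²]=5.83.
E[X] = 0.26·4.9 + 0.32·10.08 + 0.42·2.2 = 5.4236.
E[X²] = 0.26·28.91 + 0.32·103.219 + 0.42·5.83 = 42.9953.
Var(X) = E[X²] − (E[X])² = 42.9953 − 29.4154 = 13.5799.

13.580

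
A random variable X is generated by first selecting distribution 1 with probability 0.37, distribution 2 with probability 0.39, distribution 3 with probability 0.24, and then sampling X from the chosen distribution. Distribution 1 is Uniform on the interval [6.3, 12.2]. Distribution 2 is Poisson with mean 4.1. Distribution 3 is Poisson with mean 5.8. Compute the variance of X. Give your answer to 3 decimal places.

9.219

Per component, 1: μ=9.25, E[X²]=88.4633; 2: μ=4.1, E[X²]=20.91; 3: μ=5.8, E[X²]=39.44.
E[X] = 0.37·9.25 + 0.39·4.1 + 0.24·5.8 = 6.4135.
E[X²] = 0.37·88.4633 + 0.39·20.91 + 0.24·39.44 = 50.3519.
Var(X) = E[X²] − (E[X])² = 50.3519 − 41.133 = 9.21895.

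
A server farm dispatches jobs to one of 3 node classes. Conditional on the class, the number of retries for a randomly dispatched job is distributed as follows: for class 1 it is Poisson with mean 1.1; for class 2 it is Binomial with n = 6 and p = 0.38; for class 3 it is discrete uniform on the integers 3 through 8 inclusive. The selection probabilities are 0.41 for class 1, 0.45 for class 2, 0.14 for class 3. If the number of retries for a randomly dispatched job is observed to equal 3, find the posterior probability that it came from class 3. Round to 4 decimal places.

0.1362

Likelihoods P(X=3 | ·): 1: 0.0738419; 2: 0.261551; 3: 0.166667.
Posterior ∝ prior × likelihood. Numerator for 3: 0.14·0.166667 = 0.0233333.
Normalizing constant: 0.41·0.0738419 + 0.45·0.261551 + 0.14·0.166667 = 0.171306.
P(3 | observation) = 0.0233333 / 0.171306 = 0.136208.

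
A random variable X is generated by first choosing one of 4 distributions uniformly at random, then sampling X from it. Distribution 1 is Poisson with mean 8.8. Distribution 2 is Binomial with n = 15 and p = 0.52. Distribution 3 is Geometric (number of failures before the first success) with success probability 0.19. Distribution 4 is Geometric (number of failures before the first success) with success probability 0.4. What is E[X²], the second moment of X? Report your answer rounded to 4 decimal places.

For each component E[X²] = Var + (mean)², giving 1: 86.24; 2: 64.584; 3: 40.6122; 4: 6.
Overall E[X²] = 0.25·86.24 + 0.25·64.584 + 0.25·40.6122 + 0.25·6 = 49.359.

49.3590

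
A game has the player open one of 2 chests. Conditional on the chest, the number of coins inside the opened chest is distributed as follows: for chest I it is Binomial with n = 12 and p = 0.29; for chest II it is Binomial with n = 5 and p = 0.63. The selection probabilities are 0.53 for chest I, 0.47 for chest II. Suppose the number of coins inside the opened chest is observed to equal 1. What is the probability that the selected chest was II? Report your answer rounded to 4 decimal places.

Likelihoods P(X=1 | ·): I: 0.0804306; II: 0.0590361.
Posterior ∝ prior × likelihood. Numerator for II: 0.47·0.0590361 = 0.027747.
Normalizing constant: 0.53·0.0804306 + 0.47·0.0590361 = 0.0703751.
P(II | observation) = 0.027747 / 0.0703751 = 0.394272.

0.3943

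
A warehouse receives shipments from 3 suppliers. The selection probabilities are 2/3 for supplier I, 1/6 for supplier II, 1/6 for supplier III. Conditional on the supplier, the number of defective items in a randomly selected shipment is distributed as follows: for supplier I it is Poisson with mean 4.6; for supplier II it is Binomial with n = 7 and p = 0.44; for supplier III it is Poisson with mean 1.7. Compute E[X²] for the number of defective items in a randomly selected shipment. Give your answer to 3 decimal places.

For each component E[X²] = Var + (mean)², giving I: 25.76; II: 11.2112; III: 4.59.
Overall E[X²] = 0.666667·25.76 + 0.166667·11.2112 + 0.166667·4.59 = 19.8069.

19.807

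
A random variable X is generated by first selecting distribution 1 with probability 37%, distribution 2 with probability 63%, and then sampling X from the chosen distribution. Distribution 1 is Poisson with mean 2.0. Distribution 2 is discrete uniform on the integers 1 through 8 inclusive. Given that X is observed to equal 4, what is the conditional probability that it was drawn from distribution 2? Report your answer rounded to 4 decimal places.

0.7023

Likelihoods P(X=4 | ·): 1: 0.0902235; 2: 0.125.
Posterior ∝ prior × likelihood. Numerator for 2: 0.63·0.125 = 0.07875.
Normalizing constant: 0.37·0.0902235 + 0.63·0.125 = 0.112133.
P(2 | observation) = 0.07875 / 0.112133 = 0.702293.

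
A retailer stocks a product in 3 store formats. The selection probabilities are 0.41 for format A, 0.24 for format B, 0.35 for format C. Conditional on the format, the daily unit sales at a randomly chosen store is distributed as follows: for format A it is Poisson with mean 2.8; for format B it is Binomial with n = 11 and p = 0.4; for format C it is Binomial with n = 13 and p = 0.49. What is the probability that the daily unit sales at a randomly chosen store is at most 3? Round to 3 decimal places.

0.374

Conditional on each format, P(X ≤ 3): A: 0.691937; B: 0.296284; C: 0.0535551.
By total probability, P(X ≤ 3) = 0.41·0.691937 + 0.24·0.296284 + 0.35·0.0535551 = 0.373547.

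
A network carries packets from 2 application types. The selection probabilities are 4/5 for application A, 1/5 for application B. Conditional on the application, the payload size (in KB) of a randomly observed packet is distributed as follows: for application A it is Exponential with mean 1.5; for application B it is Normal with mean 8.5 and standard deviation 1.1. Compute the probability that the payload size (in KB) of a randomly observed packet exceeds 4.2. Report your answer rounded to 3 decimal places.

0.249

Conditional on each application, P(X > 4.2): A: 0.0608101; B: 0.999954.
By total probability, P(X > 4.2) = 0.8·0.0608101 + 0.2·0.999954 = 0.248639.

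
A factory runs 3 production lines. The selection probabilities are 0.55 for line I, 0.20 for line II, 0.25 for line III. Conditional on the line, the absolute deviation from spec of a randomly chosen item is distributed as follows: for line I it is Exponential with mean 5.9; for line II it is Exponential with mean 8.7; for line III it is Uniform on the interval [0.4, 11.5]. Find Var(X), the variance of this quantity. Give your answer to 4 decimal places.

Per component, I: μ=5.9, E[X²]=69.62; II: μ=8.7, E[X²]=151.38; III: μ=5.95, E[X²]=45.67.
E[X] = 0.55·5.9 + 0.2·8.7 + 0.25·5.95 = 6.4725.
E[X²] = 0.55·69.62 + 0.2·151.38 + 0.25·45.67 = 79.9845.
Var(X) = E[X²] − (E[X])² = 79.9845 − 41.8933 = 38.0912.

38.0912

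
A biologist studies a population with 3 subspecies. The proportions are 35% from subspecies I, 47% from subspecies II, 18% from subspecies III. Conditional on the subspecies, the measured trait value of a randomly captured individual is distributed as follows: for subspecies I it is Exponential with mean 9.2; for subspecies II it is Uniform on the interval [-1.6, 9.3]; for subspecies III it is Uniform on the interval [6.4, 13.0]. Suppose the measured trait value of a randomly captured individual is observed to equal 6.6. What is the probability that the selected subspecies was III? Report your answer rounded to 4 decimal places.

Likelihoods f(6.6 | ·): I: 0.0530461; II: 0.0917431; III: 0.151515.
Posterior ∝ prior × likelihood. Numerator for III: 0.18·0.151515 = 0.0272727.
Normalizing constant: 0.35·0.0530461 + 0.47·0.0917431 + 0.18·0.151515 = 0.0889581.
P(III | observation) = 0.0272727 / 0.0889581 = 0.306579.

0.3066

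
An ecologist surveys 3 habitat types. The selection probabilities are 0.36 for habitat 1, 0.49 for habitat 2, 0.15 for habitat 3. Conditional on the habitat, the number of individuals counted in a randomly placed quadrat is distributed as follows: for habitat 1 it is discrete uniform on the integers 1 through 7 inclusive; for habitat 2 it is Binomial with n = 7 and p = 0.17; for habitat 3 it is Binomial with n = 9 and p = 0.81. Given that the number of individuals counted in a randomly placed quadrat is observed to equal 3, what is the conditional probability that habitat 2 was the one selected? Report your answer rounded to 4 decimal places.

0.4359

Likelihoods P(X=3 | ·): 1: 0.142857; 2: 0.081607; 3: 0.00210018.
Posterior ∝ prior × likelihood. Numerator for 2: 0.49·0.081607 = 0.0399874.
Normalizing constant: 0.36·0.142857 + 0.49·0.081607 + 0.15·0.00210018 = 0.091731.
P(2 | observation) = 0.0399874 / 0.091731 = 0.43592.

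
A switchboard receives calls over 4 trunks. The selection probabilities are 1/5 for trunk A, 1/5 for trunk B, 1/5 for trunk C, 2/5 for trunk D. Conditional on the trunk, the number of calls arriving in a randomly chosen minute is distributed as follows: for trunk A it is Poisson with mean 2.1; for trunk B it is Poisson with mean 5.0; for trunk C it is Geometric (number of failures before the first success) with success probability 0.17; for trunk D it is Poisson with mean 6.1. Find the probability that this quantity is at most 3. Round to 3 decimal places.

Conditional on each trunk, P(X ≤ 3): A: 0.838643; B: 0.265026; C: 0.525417; D: 0.142501.
By total probability, P(X ≤ 3) = 0.2·0.838643 + 0.2·0.265026 + 0.2·0.525417 + 0.4·0.142501 = 0.382818.

0.383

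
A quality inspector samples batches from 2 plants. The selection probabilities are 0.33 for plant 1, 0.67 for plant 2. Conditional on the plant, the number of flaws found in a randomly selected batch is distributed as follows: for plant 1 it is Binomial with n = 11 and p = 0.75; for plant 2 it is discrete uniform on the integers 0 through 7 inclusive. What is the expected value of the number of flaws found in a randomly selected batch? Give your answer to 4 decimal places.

Component means — 1: 8.25; 2: 3.5.
E[X] = 0.33·8.25 + 0.67·3.5 = 5.0675.

5.0675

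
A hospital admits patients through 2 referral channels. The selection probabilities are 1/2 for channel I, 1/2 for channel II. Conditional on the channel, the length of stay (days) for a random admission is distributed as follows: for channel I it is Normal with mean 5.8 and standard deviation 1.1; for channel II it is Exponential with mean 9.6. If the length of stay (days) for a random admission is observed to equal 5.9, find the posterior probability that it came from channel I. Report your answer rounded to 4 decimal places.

0.8651

Likelihoods f(5.9 | ·): I: 0.361179; II: 0.0563402.
Posterior ∝ prior × likelihood. Numerator for I: 0.5·0.361179 = 0.18059.
Normalizing constant: 0.5·0.361179 + 0.5·0.0563402 = 0.20876.
P(I | observation) = 0.18059 / 0.20876 = 0.86506.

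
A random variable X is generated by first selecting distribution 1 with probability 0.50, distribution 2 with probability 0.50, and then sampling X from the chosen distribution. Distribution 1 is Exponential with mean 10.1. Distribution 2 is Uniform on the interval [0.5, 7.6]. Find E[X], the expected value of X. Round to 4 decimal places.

Component means — 1: 10.1; 2: 4.05.
E[X] = 0.5·10.1 + 0.5·4.05 = 7.075.

7.0750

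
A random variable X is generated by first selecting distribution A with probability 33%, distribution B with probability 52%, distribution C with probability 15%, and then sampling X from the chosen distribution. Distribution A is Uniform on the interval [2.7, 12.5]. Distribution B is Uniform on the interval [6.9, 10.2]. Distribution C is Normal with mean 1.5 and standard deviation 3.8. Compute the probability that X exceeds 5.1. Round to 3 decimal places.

Conditional on each component, P(X > 5.1): A: 0.755102; B: 1; C: 0.171726.
By total probability, P(X > 5.1) = 0.33·0.755102 + 0.52·1 + 0.15·0.171726 = 0.794943.

0.795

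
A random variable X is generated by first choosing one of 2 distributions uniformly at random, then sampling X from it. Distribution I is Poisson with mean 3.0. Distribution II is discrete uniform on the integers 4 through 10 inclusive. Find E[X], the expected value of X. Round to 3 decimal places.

Component means — I: 3; II: 7.
E[X] = 0.5·3 + 0.5·7 = 5.

5.000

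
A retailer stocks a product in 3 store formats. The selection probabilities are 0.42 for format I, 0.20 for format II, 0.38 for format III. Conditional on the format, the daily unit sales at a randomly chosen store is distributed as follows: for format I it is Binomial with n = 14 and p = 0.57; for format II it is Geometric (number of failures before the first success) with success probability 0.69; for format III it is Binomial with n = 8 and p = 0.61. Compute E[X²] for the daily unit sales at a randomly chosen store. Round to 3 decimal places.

38.130

For each component E[X²] = Var + (mean)², giving I: 67.1118; II: 0.852972; III: 25.7176.
Overall E[X²] = 0.42·67.1118 + 0.2·0.852972 + 0.38·25.7176 = 38.1302.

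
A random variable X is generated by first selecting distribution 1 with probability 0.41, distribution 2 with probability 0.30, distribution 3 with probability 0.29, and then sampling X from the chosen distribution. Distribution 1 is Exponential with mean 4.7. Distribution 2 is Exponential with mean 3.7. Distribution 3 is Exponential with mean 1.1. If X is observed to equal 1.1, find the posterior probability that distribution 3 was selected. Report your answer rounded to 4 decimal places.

Likelihoods f(1.1 | ·): 1: 0.168368; 2: 0.200763; 3: 0.334436.
Posterior ∝ prior × likelihood. Numerator for 3: 0.29·0.334436 = 0.0969864.
Normalizing constant: 0.41·0.168368 + 0.3·0.200763 + 0.29·0.334436 = 0.226246.
P(3 | observation) = 0.0969864 / 0.226246 = 0.428677.

0.4287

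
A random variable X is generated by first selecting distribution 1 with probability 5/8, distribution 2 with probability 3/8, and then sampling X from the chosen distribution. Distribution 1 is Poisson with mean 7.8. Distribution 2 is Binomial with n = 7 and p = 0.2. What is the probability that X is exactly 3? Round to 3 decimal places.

0.063

Conditional on each component, P(X = 3): 1: 0.0324068; 2: 0.114688.
By total probability, P(X = 3) = 0.625·0.0324068 + 0.375·0.114688 = 0.0632622.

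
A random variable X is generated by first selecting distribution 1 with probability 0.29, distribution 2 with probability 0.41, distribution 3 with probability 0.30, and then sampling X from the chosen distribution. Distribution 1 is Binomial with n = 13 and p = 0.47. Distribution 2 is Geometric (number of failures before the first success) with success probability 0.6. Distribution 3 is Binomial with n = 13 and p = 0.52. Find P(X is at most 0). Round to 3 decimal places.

Conditional on each component, P(X ≤ 0): 1: 0.000260367; 2: 0.6; 3: 7.18019e-05.
By total probability, P(X ≤ 0) = 0.29·0.000260367 + 0.41·0.6 + 0.3·7.18019e-05 = 0.246097.

0.246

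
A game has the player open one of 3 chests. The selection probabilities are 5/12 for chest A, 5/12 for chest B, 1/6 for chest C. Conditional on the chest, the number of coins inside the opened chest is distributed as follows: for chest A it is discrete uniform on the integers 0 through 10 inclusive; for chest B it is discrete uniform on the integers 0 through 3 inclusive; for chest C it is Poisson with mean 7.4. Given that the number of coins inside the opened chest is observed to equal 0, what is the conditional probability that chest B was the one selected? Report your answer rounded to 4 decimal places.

Likelihoods P(X=0 | ·): A: 0.0909091; B: 0.25; C: 0.000611253.
Posterior ∝ prior × likelihood. Numerator for B: 0.416667·0.25 = 0.104167.
Normalizing constant: 0.416667·0.0909091 + 0.416667·0.25 + 0.166667·0.000611253 = 0.142147.
P(B | observation) = 0.104167 / 0.142147 = 0.732808.

0.7328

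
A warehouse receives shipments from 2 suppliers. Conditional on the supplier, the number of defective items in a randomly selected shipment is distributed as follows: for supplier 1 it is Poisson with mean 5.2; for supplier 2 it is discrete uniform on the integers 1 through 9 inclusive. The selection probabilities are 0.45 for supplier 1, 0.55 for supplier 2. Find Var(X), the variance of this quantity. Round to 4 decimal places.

6.0166

Per component, 1: μ=5.2, E[X²]=32.24; 2: μ=5, E[X²]=31.6667.
E[X] = 0.45·5.2 + 0.55·5 = 5.09.
E[X²] = 0.45·32.24 + 0.55·31.6667 = 31.9247.
Var(X) = E[X²] − (E[X])² = 31.9247 − 25.9081 = 6.01657.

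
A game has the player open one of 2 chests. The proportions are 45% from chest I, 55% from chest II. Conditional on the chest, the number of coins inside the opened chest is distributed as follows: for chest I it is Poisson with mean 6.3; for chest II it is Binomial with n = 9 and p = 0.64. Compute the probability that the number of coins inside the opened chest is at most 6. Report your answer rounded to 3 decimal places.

Conditional on each chest, P(X ≤ 6): I: 0.558233; II: 0.685592.
By total probability, P(X ≤ 6) = 0.45·0.558233 + 0.55·0.685592 = 0.628281.

0.628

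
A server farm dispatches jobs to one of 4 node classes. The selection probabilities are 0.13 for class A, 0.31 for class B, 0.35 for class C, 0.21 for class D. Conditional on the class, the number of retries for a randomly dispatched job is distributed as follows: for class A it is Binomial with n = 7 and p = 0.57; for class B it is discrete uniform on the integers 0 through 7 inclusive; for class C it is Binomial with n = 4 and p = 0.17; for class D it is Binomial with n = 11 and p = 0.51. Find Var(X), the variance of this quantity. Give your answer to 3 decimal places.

Per component, A: μ=3.99, E[X²]=17.6358; B: μ=3.5, E[X²]=17.5; C: μ=0.68, E[X²]=1.0268; D: μ=5.61, E[X²]=34.221.
E[X] = 0.13·3.99 + 0.31·3.5 + 0.35·0.68 + 0.21·5.61 = 3.0198.
E[X²] = 0.13·17.6358 + 0.31·17.5 + 0.35·1.0268 + 0.21·34.221 = 15.2634.
Var(X) = E[X²] − (E[X])² = 15.2634 − 9.11919 = 6.14425.

6.144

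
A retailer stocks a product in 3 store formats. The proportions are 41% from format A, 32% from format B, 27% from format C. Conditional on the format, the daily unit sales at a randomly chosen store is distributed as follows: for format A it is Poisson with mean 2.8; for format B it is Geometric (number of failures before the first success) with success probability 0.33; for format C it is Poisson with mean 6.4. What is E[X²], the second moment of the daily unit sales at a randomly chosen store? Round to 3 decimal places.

20.437

For each component E[X²] = Var + (mean)², giving A: 10.64; B: 10.2746; C: 47.36.
Overall E[X²] = 0.41·10.64 + 0.32·10.2746 + 0.27·47.36 = 20.4375.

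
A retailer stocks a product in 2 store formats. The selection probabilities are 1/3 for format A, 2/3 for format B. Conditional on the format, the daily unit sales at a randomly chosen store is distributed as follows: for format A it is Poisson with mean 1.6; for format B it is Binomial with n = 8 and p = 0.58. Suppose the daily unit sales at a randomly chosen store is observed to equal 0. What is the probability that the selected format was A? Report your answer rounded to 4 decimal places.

Likelihoods P(X=0 | ·): A: 0.201897; B: 0.000968265.
Posterior ∝ prior × likelihood. Numerator for A: 0.333333·0.201897 = 0.0672988.
Normalizing constant: 0.333333·0.201897 + 0.666667·0.000968265 = 0.0679443.
P(A | observation) = 0.0672988 / 0.0679443 = 0.990499.

0.9905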